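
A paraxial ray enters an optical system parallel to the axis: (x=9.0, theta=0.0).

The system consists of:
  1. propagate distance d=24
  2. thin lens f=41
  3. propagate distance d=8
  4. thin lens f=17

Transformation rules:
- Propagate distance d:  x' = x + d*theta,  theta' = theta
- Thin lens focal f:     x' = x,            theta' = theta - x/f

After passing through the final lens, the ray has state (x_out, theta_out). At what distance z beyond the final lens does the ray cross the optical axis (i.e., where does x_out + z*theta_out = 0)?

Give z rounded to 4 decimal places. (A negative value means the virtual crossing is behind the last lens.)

Answer: 11.2200

Derivation:
Initial: x=9.0000 theta=0.0000
After 1 (propagate distance d=24): x=9.0000 theta=0.0000
After 2 (thin lens f=41): x=9.0000 theta=-9/41 (≈-0.2195)
After 3 (propagate distance d=8): x=297/41 (≈7.2439) theta=-9/41 (≈-0.2195)
After 4 (thin lens f=17): x=297/41 (≈7.2439) theta=-450/697 (≈-0.6456)
z_focus = -x_out/theta_out = -(297/41)/(-450/697) = 11.2200
Rounded to 4 decimal places: z = 11.2200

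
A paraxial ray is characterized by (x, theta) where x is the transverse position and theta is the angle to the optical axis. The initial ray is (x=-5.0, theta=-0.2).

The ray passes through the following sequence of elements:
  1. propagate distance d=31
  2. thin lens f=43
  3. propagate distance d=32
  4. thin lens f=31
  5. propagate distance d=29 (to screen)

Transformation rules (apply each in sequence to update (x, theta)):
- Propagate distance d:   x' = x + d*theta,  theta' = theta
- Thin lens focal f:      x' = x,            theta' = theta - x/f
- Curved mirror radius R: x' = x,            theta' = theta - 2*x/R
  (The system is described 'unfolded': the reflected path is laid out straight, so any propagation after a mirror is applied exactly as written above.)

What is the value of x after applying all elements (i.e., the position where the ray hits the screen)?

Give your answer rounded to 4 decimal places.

Initial: x=-5.0000 theta=-0.2000
After 1 (propagate distance d=31): x=-11.2000 theta=-0.2000
After 2 (thin lens f=43): x=-11.2000 theta=13/215 (≈0.0605)
After 3 (propagate distance d=32): x=-1992/215 (≈-9.2651) theta=13/215 (≈0.0605)
After 4 (thin lens f=31): x=-1992/215 (≈-9.2651) theta=479/1333 (≈0.3593)
After 5 (propagate distance d=29 (to screen)): x=7703/6665 (≈1.1557) theta=479/1333 (≈0.3593)
Rounded to 4 decimal places: x = 1.1557

Answer: 1.1557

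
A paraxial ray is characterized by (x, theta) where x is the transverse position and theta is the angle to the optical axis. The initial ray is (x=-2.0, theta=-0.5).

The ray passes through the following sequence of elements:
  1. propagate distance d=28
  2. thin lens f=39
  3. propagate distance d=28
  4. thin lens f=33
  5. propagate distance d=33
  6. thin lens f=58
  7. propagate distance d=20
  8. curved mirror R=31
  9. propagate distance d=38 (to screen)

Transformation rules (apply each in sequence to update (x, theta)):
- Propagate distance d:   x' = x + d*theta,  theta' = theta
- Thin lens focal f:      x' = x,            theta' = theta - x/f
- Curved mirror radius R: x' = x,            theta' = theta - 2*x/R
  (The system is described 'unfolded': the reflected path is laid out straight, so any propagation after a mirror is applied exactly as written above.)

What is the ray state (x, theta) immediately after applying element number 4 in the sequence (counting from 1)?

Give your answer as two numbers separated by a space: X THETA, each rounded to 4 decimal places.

Initial: x=-2.0000 theta=-0.5000
After 1 (propagate distance d=28): x=-16.0000 theta=-0.5000
After 2 (thin lens f=39): x=-16.0000 theta=-7/78 (≈-0.0897)
After 3 (propagate distance d=28): x=-722/39 (≈-18.5128) theta=-7/78 (≈-0.0897)
After 4 (thin lens f=33): x=-722/39 (≈-18.5128) theta=1213/2574 (≈0.4713)
Rounded to 4 decimal places: x = -18.5128, theta = 0.4713

Answer: -18.5128 0.4713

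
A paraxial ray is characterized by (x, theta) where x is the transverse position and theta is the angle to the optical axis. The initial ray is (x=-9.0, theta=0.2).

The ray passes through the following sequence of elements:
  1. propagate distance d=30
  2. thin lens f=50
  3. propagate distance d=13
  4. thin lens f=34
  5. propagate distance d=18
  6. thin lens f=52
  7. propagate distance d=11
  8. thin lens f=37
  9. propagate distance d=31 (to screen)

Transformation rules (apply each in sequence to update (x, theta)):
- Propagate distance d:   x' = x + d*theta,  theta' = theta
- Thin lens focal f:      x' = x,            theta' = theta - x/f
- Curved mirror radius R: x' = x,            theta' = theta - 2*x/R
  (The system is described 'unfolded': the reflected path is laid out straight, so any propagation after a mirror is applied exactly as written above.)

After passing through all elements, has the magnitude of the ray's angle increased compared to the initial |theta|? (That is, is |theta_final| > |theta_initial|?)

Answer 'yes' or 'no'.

Initial: x=-9.0000 theta=0.2000
After 1 (propagate distance d=30): x=-3.0000 theta=0.2000
After 2 (thin lens f=50): x=-3.0000 theta=0.2600
After 3 (propagate distance d=13): x=0.3800 theta=0.2600
After 4 (thin lens f=34): x=0.3800 theta=423/1700 (≈0.2488)
After 5 (propagate distance d=18): x=413/85 (≈4.8588) theta=423/1700 (≈0.2488)
After 6 (thin lens f=52): x=413/85 (≈4.8588) theta=101/650 (≈0.1554)
After 7 (propagate distance d=11): x=72577/11050 (≈6.5681) theta=101/650 (≈0.1554)
After 8 (thin lens f=37): x=72577/11050 (≈6.5681) theta=-348/15725 (≈-0.0221)
After 9 (propagate distance d=31 (to screen)): x=2404861/408850 (≈5.8820) theta=-348/15725 (≈-0.0221)
|theta_initial|=0.2000 |theta_final|=348/15725 (≈0.0221) -> not increased

Answer: no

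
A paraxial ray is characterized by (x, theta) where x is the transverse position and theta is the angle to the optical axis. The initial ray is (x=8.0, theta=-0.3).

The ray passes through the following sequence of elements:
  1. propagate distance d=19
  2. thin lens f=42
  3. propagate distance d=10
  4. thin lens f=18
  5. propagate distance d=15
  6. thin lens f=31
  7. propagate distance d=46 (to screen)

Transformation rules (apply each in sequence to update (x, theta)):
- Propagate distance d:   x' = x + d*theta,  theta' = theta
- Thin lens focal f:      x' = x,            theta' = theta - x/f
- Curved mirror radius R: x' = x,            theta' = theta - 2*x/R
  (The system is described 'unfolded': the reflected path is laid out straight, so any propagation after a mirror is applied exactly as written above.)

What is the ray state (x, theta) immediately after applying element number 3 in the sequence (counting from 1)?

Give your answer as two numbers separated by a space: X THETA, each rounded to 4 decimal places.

Initial: x=8.0000 theta=-0.3000
After 1 (propagate distance d=19): x=2.3000 theta=-0.3000
After 2 (thin lens f=42): x=2.3000 theta=-149/420 (≈-0.3548)
After 3 (propagate distance d=10): x=-131/105 (≈-1.2476) theta=-149/420 (≈-0.3548)
Rounded to 4 decimal places: x = -1.2476, theta = -0.3548

Answer: -1.2476 -0.3548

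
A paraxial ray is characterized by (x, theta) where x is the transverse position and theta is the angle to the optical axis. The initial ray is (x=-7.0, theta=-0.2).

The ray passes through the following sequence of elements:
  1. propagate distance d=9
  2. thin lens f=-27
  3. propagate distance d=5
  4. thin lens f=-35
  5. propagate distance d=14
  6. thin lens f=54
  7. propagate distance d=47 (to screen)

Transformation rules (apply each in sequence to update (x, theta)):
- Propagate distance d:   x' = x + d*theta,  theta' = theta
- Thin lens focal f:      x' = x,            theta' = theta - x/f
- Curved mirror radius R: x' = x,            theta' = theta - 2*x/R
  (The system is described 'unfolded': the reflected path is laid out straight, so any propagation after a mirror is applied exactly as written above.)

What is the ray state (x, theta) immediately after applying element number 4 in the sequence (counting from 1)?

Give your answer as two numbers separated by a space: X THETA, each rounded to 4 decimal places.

Initial: x=-7.0000 theta=-0.2000
After 1 (propagate distance d=9): x=-8.8000 theta=-0.2000
After 2 (thin lens f=-27): x=-8.8000 theta=-71/135 (≈-0.5259)
After 3 (propagate distance d=5): x=-1543/135 (≈-11.4296) theta=-71/135 (≈-0.5259)
After 4 (thin lens f=-35): x=-1543/135 (≈-11.4296) theta=-4028/4725 (≈-0.8525)
Rounded to 4 decimal places: x = -11.4296, theta = -0.8525

Answer: -11.4296 -0.8525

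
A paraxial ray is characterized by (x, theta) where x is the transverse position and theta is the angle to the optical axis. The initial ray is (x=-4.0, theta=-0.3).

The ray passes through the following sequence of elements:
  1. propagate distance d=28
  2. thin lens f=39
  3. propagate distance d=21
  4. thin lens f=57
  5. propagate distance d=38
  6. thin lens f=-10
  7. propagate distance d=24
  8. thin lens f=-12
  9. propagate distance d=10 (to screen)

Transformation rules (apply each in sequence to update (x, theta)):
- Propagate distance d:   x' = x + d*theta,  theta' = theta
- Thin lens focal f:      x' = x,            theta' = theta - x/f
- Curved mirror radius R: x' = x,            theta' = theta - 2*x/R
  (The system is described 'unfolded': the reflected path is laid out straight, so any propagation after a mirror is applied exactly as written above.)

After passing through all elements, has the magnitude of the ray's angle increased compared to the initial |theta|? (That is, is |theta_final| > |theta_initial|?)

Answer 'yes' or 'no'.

Answer: yes

Derivation:
Initial: x=-4.0000 theta=-0.3000
After 1 (propagate distance d=28): x=-12.4000 theta=-0.3000
After 2 (thin lens f=39): x=-12.4000 theta=7/390 (≈0.0179)
After 3 (propagate distance d=21): x=-1563/130 (≈-12.0231) theta=7/390 (≈0.0179)
After 4 (thin lens f=57): x=-1563/130 (≈-12.0231) theta=848/3705 (≈0.2289)
After 5 (propagate distance d=38): x=-1297/390 (≈-3.3256) theta=848/3705 (≈0.2289)
After 6 (thin lens f=-10): x=-1297/390 (≈-3.3256) theta=-197/1900 (≈-0.1037)
After 7 (propagate distance d=24): x=-215411/37050 (≈-5.8141) theta=-197/1900 (≈-0.1037)
After 8 (thin lens f=-12): x=-215411/37050 (≈-5.8141) theta=-261509/444600 (≈-0.5882)
After 9 (propagate distance d=10 (to screen)): x=-2600011/222300 (≈-11.6960) theta=-261509/444600 (≈-0.5882)
|theta_initial|=0.3000 |theta_final|=261509/444600 (≈0.5882) -> increased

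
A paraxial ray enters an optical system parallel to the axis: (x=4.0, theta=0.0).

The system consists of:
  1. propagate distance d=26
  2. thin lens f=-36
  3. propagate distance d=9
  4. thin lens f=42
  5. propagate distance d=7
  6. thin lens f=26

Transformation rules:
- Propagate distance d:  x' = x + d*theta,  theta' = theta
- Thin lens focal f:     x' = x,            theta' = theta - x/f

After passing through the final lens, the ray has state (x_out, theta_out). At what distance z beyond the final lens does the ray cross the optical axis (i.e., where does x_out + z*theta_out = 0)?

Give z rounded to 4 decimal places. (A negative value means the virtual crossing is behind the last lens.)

Initial: x=4.0000 theta=0.0000
After 1 (propagate distance d=26): x=4.0000 theta=0.0000
After 2 (thin lens f=-36): x=4.0000 theta=1/9 (≈0.1111)
After 3 (propagate distance d=9): x=5.0000 theta=1/9 (≈0.1111)
After 4 (thin lens f=42): x=5.0000 theta=-1/126 (≈-0.0079)
After 5 (propagate distance d=7): x=89/18 (≈4.9444) theta=-1/126 (≈-0.0079)
After 6 (thin lens f=26): x=89/18 (≈4.9444) theta=-649/3276 (≈-0.1981)
z_focus = -x_out/theta_out = -(89/18)/(-649/3276) = 16198/649 ≈ 24.9584
Rounded to 4 decimal places: z = 24.9584

Answer: 24.9584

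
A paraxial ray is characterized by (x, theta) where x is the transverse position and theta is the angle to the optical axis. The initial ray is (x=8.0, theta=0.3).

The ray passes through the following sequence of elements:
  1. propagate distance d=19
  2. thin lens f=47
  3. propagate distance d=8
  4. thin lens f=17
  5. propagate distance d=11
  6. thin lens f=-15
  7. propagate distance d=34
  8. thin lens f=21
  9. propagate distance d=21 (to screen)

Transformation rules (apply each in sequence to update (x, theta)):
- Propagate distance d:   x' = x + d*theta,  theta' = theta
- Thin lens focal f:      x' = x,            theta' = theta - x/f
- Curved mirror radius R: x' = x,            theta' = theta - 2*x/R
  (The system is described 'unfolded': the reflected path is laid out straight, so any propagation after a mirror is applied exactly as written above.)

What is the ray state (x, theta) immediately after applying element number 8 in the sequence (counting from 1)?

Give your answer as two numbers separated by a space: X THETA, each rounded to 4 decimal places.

Initial: x=8.0000 theta=0.3000
After 1 (propagate distance d=19): x=13.7000 theta=0.3000
After 2 (thin lens f=47): x=13.7000 theta=2/235 (≈0.0085)
After 3 (propagate distance d=8): x=6471/470 (≈13.7681) theta=2/235 (≈0.0085)
After 4 (thin lens f=17): x=6471/470 (≈13.7681) theta=-6403/7990 (≈-0.8014)
After 5 (propagate distance d=11): x=421/85 (≈4.9529) theta=-6403/7990 (≈-0.8014)
After 6 (thin lens f=-15): x=421/85 (≈4.9529) theta=-56471/119850 (≈-0.4712)
After 7 (propagate distance d=34): x=-663202/59925 (≈-11.0672) theta=-56471/119850 (≈-0.4712)
After 8 (thin lens f=21): x=-663202/59925 (≈-11.0672) theta=140513/2516850 (≈0.0558)
Rounded to 4 decimal places: x = -11.0672, theta = 0.0558

Answer: -11.0672 0.0558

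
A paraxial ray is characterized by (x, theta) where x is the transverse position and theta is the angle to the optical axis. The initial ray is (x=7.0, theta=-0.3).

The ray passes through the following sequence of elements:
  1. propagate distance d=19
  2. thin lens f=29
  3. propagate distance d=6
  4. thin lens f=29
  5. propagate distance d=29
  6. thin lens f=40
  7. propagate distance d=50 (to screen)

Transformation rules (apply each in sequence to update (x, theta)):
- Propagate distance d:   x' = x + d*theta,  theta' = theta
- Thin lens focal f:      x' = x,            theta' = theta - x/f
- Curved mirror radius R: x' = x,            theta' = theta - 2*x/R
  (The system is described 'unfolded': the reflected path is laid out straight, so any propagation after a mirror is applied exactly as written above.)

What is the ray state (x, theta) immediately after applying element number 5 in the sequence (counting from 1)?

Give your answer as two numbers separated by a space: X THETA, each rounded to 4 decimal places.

Initial: x=7.0000 theta=-0.3000
After 1 (propagate distance d=19): x=1.3000 theta=-0.3000
After 2 (thin lens f=29): x=1.3000 theta=-10/29 (≈-0.3448)
After 3 (propagate distance d=6): x=-223/290 (≈-0.7690) theta=-10/29 (≈-0.3448)
After 4 (thin lens f=29): x=-223/290 (≈-0.7690) theta=-2677/8410 (≈-0.3183)
After 5 (propagate distance d=29): x=-10.0000 theta=-2677/8410 (≈-0.3183)
Rounded to 4 decimal places: x = -10.0000, theta = -0.3183

Answer: -10.0000 -0.3183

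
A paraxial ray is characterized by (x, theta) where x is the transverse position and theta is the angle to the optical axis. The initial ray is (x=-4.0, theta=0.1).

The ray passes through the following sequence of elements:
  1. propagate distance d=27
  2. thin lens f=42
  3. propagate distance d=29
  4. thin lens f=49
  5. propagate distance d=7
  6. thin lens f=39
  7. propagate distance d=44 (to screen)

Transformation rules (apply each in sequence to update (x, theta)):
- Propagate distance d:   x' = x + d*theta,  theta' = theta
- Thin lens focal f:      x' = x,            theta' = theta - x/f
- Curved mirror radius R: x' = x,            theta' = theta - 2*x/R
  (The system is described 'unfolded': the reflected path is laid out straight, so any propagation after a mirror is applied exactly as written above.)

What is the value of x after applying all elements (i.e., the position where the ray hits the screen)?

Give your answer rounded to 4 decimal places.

Initial: x=-4.0000 theta=0.1000
After 1 (propagate distance d=27): x=-1.3000 theta=0.1000
After 2 (thin lens f=42): x=-1.3000 theta=11/84 (≈0.1310)
After 3 (propagate distance d=29): x=1049/420 (≈2.4976) theta=11/84 (≈0.1310)
After 4 (thin lens f=49): x=1049/420 (≈2.4976) theta=823/10290 (≈0.0800)
After 5 (propagate distance d=7): x=8989/2940 (≈3.0575) theta=823/10290 (≈0.0800)
After 6 (thin lens f=39): x=8989/2940 (≈3.0575) theta=1271/802620 (≈0.0016)
After 7 (propagate distance d=44 (to screen)): x=2509921/802620 (≈3.1272) theta=1271/802620 (≈0.0016)
Rounded to 4 decimal places: x = 3.1272

Answer: 3.1272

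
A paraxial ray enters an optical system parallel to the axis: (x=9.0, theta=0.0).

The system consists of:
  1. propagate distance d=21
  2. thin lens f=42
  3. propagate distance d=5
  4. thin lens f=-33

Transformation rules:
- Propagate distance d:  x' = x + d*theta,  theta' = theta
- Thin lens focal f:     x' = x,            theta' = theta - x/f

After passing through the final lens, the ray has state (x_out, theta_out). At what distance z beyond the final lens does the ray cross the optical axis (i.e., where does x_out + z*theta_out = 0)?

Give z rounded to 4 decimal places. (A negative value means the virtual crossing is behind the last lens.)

Initial: x=9.0000 theta=0.0000
After 1 (propagate distance d=21): x=9.0000 theta=0.0000
After 2 (thin lens f=42): x=9.0000 theta=-3/14 (≈-0.2143)
After 3 (propagate distance d=5): x=111/14 (≈7.9286) theta=-3/14 (≈-0.2143)
After 4 (thin lens f=-33): x=111/14 (≈7.9286) theta=2/77 (≈0.0260)
z_focus = -x_out/theta_out = -(111/14)/(2/77) = -305.2500
Rounded to 4 decimal places: z = -305.2500

Answer: -305.2500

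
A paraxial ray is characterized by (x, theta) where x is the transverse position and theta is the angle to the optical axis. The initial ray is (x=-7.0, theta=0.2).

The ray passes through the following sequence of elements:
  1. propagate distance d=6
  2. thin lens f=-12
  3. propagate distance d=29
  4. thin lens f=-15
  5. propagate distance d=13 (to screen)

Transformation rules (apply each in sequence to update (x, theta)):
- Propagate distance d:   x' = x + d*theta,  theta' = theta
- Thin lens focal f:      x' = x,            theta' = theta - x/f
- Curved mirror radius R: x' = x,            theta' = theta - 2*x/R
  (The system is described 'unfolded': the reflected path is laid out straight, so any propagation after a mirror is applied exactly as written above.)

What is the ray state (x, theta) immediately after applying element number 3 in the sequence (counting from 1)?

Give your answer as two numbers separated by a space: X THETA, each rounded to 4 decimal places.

Answer: -14.0167 -0.2833

Derivation:
Initial: x=-7.0000 theta=0.2000
After 1 (propagate distance d=6): x=-5.8000 theta=0.2000
After 2 (thin lens f=-12): x=-5.8000 theta=-17/60 (≈-0.2833)
After 3 (propagate distance d=29): x=-841/60 (≈-14.0167) theta=-17/60 (≈-0.2833)
Rounded to 4 decimal places: x = -14.0167, theta = -0.2833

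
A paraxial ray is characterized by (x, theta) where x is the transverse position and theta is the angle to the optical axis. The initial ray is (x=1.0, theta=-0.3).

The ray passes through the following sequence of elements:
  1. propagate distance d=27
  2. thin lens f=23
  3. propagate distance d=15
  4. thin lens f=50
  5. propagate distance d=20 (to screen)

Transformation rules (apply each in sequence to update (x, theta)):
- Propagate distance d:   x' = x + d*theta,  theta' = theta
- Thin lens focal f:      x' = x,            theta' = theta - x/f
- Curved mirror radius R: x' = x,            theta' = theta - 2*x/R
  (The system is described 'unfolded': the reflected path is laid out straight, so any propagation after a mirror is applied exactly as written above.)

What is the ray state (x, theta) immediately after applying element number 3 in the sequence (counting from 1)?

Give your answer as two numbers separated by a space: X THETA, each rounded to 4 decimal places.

Answer: -6.9696 0.0087

Derivation:
Initial: x=1.0000 theta=-0.3000
After 1 (propagate distance d=27): x=-7.1000 theta=-0.3000
After 2 (thin lens f=23): x=-7.1000 theta=1/115 (≈0.0087)
After 3 (propagate distance d=15): x=-1603/230 (≈-6.9696) theta=1/115 (≈0.0087)
Rounded to 4 decimal places: x = -6.9696, theta = 0.0087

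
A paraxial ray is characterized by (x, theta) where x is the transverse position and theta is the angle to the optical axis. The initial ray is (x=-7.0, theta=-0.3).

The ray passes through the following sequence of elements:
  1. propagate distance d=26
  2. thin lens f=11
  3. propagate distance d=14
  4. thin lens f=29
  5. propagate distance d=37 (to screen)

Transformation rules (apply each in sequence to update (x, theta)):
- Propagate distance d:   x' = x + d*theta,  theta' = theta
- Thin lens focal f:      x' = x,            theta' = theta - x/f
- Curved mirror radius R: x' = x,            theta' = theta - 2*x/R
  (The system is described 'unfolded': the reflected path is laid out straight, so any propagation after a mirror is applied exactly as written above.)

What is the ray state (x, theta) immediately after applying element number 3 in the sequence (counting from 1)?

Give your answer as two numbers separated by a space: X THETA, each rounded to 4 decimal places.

Answer: -0.1636 1.0455

Derivation:
Initial: x=-7.0000 theta=-0.3000
After 1 (propagate distance d=26): x=-14.8000 theta=-0.3000
After 2 (thin lens f=11): x=-14.8000 theta=23/22 (≈1.0455)
After 3 (propagate distance d=14): x=-9/55 (≈-0.1636) theta=23/22 (≈1.0455)
Rounded to 4 decimal places: x = -0.1636, theta = 1.0455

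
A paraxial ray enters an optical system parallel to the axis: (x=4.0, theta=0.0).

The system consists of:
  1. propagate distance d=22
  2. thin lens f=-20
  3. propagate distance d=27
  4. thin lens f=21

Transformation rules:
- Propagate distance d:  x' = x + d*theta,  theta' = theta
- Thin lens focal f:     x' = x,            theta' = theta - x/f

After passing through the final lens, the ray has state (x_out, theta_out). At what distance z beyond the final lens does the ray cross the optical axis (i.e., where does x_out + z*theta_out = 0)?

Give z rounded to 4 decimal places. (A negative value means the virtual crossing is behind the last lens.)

Initial: x=4.0000 theta=0.0000
After 1 (propagate distance d=22): x=4.0000 theta=0.0000
After 2 (thin lens f=-20): x=4.0000 theta=0.2000
After 3 (propagate distance d=27): x=9.4000 theta=0.2000
After 4 (thin lens f=21): x=9.4000 theta=-26/105 (≈-0.2476)
z_focus = -x_out/theta_out = -(9.4000)/(-26/105) = 987/26 ≈ 37.9615
Rounded to 4 decimal places: z = 37.9615

Answer: 37.9615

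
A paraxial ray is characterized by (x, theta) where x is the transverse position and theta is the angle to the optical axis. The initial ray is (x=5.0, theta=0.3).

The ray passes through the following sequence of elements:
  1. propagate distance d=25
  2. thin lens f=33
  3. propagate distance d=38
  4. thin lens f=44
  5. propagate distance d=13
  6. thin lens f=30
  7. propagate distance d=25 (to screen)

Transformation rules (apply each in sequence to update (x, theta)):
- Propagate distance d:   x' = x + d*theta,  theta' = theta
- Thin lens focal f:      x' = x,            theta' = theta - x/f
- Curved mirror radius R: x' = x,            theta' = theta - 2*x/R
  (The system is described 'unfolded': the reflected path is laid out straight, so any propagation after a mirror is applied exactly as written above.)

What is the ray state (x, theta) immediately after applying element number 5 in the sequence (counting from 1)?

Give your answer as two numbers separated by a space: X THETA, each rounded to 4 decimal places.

Answer: 5.6732 -0.2948

Derivation:
Initial: x=5.0000 theta=0.3000
After 1 (propagate distance d=25): x=12.5000 theta=0.3000
After 2 (thin lens f=33): x=12.5000 theta=-13/165 (≈-0.0788)
After 3 (propagate distance d=38): x=3137/330 (≈9.5061) theta=-13/165 (≈-0.0788)
After 4 (thin lens f=44): x=3137/330 (≈9.5061) theta=-1427/4840 (≈-0.2948)
After 5 (propagate distance d=13): x=16475/2904 (≈5.6732) theta=-1427/4840 (≈-0.2948)
Rounded to 4 decimal places: x = 5.6732, theta = -0.2948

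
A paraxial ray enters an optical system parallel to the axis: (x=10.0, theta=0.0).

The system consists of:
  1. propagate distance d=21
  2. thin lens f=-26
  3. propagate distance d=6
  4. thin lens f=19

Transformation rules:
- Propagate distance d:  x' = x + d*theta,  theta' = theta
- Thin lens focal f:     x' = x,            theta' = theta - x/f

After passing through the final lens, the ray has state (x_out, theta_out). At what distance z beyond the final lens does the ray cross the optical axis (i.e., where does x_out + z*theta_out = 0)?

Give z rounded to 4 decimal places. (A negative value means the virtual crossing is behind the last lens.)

Initial: x=10.0000 theta=0.0000
After 1 (propagate distance d=21): x=10.0000 theta=0.0000
After 2 (thin lens f=-26): x=10.0000 theta=5/13 (≈0.3846)
After 3 (propagate distance d=6): x=160/13 (≈12.3077) theta=5/13 (≈0.3846)
After 4 (thin lens f=19): x=160/13 (≈12.3077) theta=-5/19 (≈-0.2632)
z_focus = -x_out/theta_out = -(160/13)/(-5/19) = 608/13 ≈ 46.7692
Rounded to 4 decimal places: z = 46.7692

Answer: 46.7692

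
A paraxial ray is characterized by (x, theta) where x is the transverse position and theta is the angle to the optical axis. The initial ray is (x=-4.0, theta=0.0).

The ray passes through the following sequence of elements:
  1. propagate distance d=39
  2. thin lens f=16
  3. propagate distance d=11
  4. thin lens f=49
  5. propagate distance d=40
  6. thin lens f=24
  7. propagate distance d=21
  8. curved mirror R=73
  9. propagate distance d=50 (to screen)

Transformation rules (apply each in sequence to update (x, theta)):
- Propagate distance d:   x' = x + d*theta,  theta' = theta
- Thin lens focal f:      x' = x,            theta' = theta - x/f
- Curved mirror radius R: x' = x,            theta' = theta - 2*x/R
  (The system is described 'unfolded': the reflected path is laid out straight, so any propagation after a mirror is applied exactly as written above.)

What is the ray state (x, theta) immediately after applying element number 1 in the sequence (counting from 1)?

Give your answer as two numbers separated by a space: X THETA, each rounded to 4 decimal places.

Answer: -4.0000 0.0000

Derivation:
Initial: x=-4.0000 theta=0.0000
After 1 (propagate distance d=39): x=-4.0000 theta=0.0000
Rounded to 4 decimal places: x = -4.0000, theta = 0.0000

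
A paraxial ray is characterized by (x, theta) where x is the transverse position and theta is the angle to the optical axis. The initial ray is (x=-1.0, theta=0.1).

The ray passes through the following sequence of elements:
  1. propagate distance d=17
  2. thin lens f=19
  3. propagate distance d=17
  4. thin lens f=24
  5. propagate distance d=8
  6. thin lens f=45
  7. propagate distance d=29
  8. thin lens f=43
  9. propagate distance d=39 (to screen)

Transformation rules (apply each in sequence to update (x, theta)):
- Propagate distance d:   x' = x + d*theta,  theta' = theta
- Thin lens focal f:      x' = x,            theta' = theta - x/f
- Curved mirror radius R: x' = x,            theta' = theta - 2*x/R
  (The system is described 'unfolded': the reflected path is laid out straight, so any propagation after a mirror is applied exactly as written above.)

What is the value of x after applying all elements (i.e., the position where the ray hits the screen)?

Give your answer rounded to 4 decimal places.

Answer: -1.8549

Derivation:
Initial: x=-1.0000 theta=0.1000
After 1 (propagate distance d=17): x=0.7000 theta=0.1000
After 2 (thin lens f=19): x=0.7000 theta=6/95 (≈0.0632)
After 3 (propagate distance d=17): x=337/190 (≈1.7737) theta=6/95 (≈0.0632)
After 4 (thin lens f=24): x=337/190 (≈1.7737) theta=-49/4560 (≈-0.0107)
After 5 (propagate distance d=8): x=481/285 (≈1.6877) theta=-49/4560 (≈-0.0107)
After 6 (thin lens f=45): x=481/285 (≈1.6877) theta=-9901/205200 (≈-0.0483)
After 7 (propagate distance d=29): x=59191/205200 (≈0.2885) theta=-9901/205200 (≈-0.0483)
After 8 (thin lens f=43): x=59191/205200 (≈0.2885) theta=-242467/4411800 (≈-0.0550)
After 9 (propagate distance d=39 (to screen)): x=-16367213/8823600 (≈-1.8549) theta=-242467/4411800 (≈-0.0550)
Rounded to 4 decimal places: x = -1.8549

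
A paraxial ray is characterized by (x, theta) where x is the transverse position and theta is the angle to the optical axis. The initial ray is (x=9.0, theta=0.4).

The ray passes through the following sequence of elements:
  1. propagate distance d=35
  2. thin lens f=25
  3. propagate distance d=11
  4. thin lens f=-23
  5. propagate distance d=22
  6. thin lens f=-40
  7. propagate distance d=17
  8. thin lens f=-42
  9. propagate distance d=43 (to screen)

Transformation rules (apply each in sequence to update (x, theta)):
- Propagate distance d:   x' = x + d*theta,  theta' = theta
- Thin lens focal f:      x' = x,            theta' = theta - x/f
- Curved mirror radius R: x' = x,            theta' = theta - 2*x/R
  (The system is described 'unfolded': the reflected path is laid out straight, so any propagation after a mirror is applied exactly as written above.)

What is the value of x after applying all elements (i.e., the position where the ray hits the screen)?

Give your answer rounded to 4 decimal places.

Initial: x=9.0000 theta=0.4000
After 1 (propagate distance d=35): x=23.0000 theta=0.4000
After 2 (thin lens f=25): x=23.0000 theta=-0.5200
After 3 (propagate distance d=11): x=17.2800 theta=-0.5200
After 4 (thin lens f=-23): x=17.2800 theta=133/575 (≈0.2313)
After 5 (propagate distance d=22): x=12862/575 (≈22.3687) theta=133/575 (≈0.2313)
After 6 (thin lens f=-40): x=12862/575 (≈22.3687) theta=9091/11500 (≈0.7905)
After 7 (propagate distance d=17): x=411787/11500 (≈35.8076) theta=9091/11500 (≈0.7905)
After 8 (thin lens f=-42): x=411787/11500 (≈35.8076) theta=793609/483000 (≈1.6431)
After 9 (propagate distance d=43 (to screen)): x=51420241/483000 (≈106.4601) theta=793609/483000 (≈1.6431)
Rounded to 4 decimal places: x = 106.4601

Answer: 106.4601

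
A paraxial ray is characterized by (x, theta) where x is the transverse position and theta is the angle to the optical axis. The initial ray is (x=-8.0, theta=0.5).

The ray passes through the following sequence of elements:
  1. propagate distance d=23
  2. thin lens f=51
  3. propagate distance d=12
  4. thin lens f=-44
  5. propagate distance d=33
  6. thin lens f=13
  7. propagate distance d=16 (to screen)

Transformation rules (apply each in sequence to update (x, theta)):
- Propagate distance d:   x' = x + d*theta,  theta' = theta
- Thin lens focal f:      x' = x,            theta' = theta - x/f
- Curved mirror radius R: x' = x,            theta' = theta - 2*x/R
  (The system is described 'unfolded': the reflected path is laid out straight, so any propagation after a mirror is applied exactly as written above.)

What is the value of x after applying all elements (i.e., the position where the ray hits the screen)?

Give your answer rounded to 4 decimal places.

Answer: 3.2680

Derivation:
Initial: x=-8.0000 theta=0.5000
After 1 (propagate distance d=23): x=3.5000 theta=0.5000
After 2 (thin lens f=51): x=3.5000 theta=22/51 (≈0.4314)
After 3 (propagate distance d=12): x=295/34 (≈8.6765) theta=22/51 (≈0.4314)
After 4 (thin lens f=-44): x=295/34 (≈8.6765) theta=2821/4488 (≈0.6286)
After 5 (propagate distance d=33): x=4001/136 (≈29.4191) theta=2821/4488 (≈0.6286)
After 6 (thin lens f=13): x=4001/136 (≈29.4191) theta=-11920/7293 (≈-1.6344)
After 7 (propagate distance d=16 (to screen)): x=190669/58344 (≈3.2680) theta=-11920/7293 (≈-1.6344)
Rounded to 4 decimal places: x = 3.2680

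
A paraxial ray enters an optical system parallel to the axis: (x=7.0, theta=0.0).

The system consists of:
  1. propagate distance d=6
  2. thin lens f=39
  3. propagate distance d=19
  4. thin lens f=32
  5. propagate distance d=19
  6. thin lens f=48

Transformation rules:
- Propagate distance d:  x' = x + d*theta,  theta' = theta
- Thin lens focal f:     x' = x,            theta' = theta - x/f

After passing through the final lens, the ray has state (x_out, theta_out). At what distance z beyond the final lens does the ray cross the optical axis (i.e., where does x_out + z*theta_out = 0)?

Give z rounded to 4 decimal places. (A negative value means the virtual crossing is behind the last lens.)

Answer: -7.7765

Derivation:
Initial: x=7.0000 theta=0.0000
After 1 (propagate distance d=6): x=7.0000 theta=0.0000
After 2 (thin lens f=39): x=7.0000 theta=-7/39 (≈-0.1795)
After 3 (propagate distance d=19): x=140/39 (≈3.5897) theta=-7/39 (≈-0.1795)
After 4 (thin lens f=32): x=140/39 (≈3.5897) theta=-7/24 (≈-0.2917)
After 5 (propagate distance d=19): x=-203/104 (≈-1.9519) theta=-7/24 (≈-0.2917)
After 6 (thin lens f=48): x=-203/104 (≈-1.9519) theta=-1253/4992 (≈-0.2510)
z_focus = -x_out/theta_out = -(-203/104)/(-1253/4992) = -1392/179 ≈ -7.7765
Rounded to 4 decimal places: z = -7.7765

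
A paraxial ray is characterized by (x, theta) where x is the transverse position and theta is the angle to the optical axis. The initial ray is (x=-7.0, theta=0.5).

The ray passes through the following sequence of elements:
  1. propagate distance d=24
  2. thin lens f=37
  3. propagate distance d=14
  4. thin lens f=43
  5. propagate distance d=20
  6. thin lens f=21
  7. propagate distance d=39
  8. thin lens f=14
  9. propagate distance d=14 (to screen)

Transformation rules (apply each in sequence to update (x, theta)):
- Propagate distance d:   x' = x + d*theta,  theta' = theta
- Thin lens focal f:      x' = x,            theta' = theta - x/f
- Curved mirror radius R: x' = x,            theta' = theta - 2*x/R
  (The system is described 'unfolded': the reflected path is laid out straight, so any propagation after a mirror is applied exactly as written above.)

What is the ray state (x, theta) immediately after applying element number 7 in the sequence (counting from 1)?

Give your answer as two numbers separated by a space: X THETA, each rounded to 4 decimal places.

Initial: x=-7.0000 theta=0.5000
After 1 (propagate distance d=24): x=5.0000 theta=0.5000
After 2 (thin lens f=37): x=5.0000 theta=27/74 (≈0.3649)
After 3 (propagate distance d=14): x=374/37 (≈10.1081) theta=27/74 (≈0.3649)
After 4 (thin lens f=43): x=374/37 (≈10.1081) theta=413/3182 (≈0.1298)
After 5 (propagate distance d=20): x=20212/1591 (≈12.7040) theta=413/3182 (≈0.1298)
After 6 (thin lens f=21): x=20212/1591 (≈12.7040) theta=-31751/66822 (≈-0.4752)
After 7 (propagate distance d=39): x=-129795/22274 (≈-5.8272) theta=-31751/66822 (≈-0.4752)
Rounded to 4 decimal places: x = -5.8272, theta = -0.4752

Answer: -5.8272 -0.4752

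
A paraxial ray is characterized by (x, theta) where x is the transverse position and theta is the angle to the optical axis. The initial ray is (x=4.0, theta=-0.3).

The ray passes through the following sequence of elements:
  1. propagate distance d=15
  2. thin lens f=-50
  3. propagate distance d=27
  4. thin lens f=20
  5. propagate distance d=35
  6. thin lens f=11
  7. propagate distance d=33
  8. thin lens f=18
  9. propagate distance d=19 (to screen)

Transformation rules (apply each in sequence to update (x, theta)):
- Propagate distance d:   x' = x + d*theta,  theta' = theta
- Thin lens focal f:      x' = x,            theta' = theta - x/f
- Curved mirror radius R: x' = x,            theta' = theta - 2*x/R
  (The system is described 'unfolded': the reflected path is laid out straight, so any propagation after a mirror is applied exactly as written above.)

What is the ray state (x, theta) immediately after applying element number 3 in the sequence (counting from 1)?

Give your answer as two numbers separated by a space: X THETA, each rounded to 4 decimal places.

Answer: -8.8700 -0.3100

Derivation:
Initial: x=4.0000 theta=-0.3000
After 1 (propagate distance d=15): x=-0.5000 theta=-0.3000
After 2 (thin lens f=-50): x=-0.5000 theta=-0.3100
After 3 (propagate distance d=27): x=-8.8700 theta=-0.3100
Rounded to 4 decimal places: x = -8.8700, theta = -0.3100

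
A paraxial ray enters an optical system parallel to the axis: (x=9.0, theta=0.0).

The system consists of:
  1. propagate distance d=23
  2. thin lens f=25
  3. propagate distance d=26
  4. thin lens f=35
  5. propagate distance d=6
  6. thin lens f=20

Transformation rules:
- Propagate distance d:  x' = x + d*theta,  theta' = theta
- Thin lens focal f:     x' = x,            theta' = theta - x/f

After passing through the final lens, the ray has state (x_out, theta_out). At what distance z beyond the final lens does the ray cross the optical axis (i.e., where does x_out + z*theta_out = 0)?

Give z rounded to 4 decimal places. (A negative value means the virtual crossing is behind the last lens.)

Answer: -10.8390

Derivation:
Initial: x=9.0000 theta=0.0000
After 1 (propagate distance d=23): x=9.0000 theta=0.0000
After 2 (thin lens f=25): x=9.0000 theta=-0.3600
After 3 (propagate distance d=26): x=-0.3600 theta=-0.3600
After 4 (thin lens f=35): x=-0.3600 theta=-306/875 (≈-0.3497)
After 5 (propagate distance d=6): x=-2151/875 (≈-2.4583) theta=-306/875 (≈-0.3497)
After 6 (thin lens f=20): x=-2151/875 (≈-2.4583) theta=-0.2268
z_focus = -x_out/theta_out = -(-2151/875)/(-0.2268) = -4780/441 ≈ -10.8390
Rounded to 4 decimal places: z = -10.8390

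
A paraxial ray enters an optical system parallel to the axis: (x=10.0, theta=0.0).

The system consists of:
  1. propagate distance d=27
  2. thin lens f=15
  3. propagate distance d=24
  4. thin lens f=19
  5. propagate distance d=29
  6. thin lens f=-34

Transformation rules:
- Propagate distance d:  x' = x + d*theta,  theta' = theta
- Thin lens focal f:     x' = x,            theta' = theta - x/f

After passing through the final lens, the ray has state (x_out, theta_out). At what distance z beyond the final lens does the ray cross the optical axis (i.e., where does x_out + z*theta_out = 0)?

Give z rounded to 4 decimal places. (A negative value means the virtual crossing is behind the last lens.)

Answer: -19.5680

Derivation:
Initial: x=10.0000 theta=0.0000
After 1 (propagate distance d=27): x=10.0000 theta=0.0000
After 2 (thin lens f=15): x=10.0000 theta=-2/3 (≈-0.6667)
After 3 (propagate distance d=24): x=-6.0000 theta=-2/3 (≈-0.6667)
After 4 (thin lens f=19): x=-6.0000 theta=-20/57 (≈-0.3509)
After 5 (propagate distance d=29): x=-922/57 (≈-16.1754) theta=-20/57 (≈-0.3509)
After 6 (thin lens f=-34): x=-922/57 (≈-16.1754) theta=-267/323 (≈-0.8266)
z_focus = -x_out/theta_out = -(-922/57)/(-267/323) = -15674/801 ≈ -19.5680
Rounded to 4 decimal places: z = -19.5680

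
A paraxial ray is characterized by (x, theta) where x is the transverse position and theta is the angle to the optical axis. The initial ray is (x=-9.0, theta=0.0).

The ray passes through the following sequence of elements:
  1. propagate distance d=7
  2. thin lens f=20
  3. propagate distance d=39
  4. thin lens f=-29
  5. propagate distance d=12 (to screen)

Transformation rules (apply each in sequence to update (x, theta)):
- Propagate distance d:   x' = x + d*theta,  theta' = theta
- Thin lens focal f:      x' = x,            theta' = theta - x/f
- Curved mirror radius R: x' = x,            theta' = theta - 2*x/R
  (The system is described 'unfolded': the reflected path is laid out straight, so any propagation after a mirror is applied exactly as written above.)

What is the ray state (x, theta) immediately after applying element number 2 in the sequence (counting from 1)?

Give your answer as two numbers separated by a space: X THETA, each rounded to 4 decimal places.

Initial: x=-9.0000 theta=0.0000
After 1 (propagate distance d=7): x=-9.0000 theta=0.0000
After 2 (thin lens f=20): x=-9.0000 theta=0.4500
Rounded to 4 decimal places: x = -9.0000, theta = 0.4500

Answer: -9.0000 0.4500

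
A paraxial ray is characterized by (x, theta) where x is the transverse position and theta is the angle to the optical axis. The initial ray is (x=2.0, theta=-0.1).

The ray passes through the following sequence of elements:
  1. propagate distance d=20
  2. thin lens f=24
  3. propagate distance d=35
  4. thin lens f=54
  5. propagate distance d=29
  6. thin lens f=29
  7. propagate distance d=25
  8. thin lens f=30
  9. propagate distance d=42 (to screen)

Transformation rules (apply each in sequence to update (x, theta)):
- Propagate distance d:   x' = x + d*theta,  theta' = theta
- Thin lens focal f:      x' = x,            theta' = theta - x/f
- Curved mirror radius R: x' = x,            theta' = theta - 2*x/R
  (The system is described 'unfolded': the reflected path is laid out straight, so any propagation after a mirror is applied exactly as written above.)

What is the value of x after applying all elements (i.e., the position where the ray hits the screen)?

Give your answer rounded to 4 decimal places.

Initial: x=2.0000 theta=-0.1000
After 1 (propagate distance d=20): x=0.0000 theta=-0.1000
After 2 (thin lens f=24): x=0.0000 theta=-0.1000
After 3 (propagate distance d=35): x=-3.5000 theta=-0.1000
After 4 (thin lens f=54): x=-3.5000 theta=-19/540 (≈-0.0352)
After 5 (propagate distance d=29): x=-2441/540 (≈-4.5204) theta=-19/540 (≈-0.0352)
After 6 (thin lens f=29): x=-2441/540 (≈-4.5204) theta=7/58 (≈0.1207)
After 7 (propagate distance d=25): x=-23539/15660 (≈-1.5031) theta=7/58 (≈0.1207)
After 8 (thin lens f=30): x=-23539/15660 (≈-1.5031) theta=80239/469800 (≈0.1708)
After 9 (propagate distance d=42 (to screen)): x=221989/39150 (≈5.6702) theta=80239/469800 (≈0.1708)
Rounded to 4 decimal places: x = 5.6702

Answer: 5.6702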